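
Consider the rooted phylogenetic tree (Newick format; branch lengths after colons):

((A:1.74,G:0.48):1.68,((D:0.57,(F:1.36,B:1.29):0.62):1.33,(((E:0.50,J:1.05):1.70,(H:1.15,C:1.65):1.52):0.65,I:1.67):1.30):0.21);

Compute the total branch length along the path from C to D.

The path runs C → … → MRCA → … → D; the MRCA is the node subtending ((D,(F,B)),(((E,J),(H,C)),I)).
Branch lengths along that path: 1.65 + 1.52 + 0.65 + 1.30 + 1.33 + 0.57 = 7.02.

7.02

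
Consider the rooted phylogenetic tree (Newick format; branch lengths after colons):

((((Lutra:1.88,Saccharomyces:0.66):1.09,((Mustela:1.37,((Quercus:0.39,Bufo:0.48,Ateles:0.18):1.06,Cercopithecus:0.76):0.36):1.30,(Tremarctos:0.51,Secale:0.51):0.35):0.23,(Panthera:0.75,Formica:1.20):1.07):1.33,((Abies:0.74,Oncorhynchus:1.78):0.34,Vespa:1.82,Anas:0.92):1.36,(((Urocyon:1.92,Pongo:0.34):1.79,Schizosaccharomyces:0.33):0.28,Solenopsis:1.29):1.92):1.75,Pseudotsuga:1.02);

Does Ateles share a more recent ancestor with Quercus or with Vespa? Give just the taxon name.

Quercus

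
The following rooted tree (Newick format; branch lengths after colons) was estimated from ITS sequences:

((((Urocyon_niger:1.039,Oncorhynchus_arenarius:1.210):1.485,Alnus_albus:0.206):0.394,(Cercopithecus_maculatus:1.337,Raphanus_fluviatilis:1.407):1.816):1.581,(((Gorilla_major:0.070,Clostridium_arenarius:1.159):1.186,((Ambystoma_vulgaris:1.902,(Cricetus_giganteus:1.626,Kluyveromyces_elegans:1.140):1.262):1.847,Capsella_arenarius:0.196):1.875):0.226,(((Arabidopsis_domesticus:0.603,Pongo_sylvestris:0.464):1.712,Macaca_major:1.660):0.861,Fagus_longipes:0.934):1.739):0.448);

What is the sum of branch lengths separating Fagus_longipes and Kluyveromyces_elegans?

The path runs Fagus_longipes → … → MRCA → … → Kluyveromyces_elegans; the MRCA is the node subtending (((Gorilla_major,Clostridium_arenarius),((Ambystoma_vulgaris,(Cricetus_giganteus,Kluyveromyces_elegans)),Capsella_arenarius)),(((Arabidopsis_domesticus,Pongo_sylvestris),Macaca_major),Fagus_longipes)).
Branch lengths along that path: 0.934 + 1.739 + 0.226 + 1.875 + 1.847 + 1.262 + 1.140 = 9.023.

9.023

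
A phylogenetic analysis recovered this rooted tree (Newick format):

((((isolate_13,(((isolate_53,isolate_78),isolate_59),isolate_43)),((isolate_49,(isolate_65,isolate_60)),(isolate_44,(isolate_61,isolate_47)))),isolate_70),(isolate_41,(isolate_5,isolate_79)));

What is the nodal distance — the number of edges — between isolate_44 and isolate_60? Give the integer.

5

The MRCA of isolate_44 and isolate_60 is the node subtending ((isolate_49,(isolate_65,isolate_60)),(isolate_44,(isolate_61,isolate_47))).
From isolate_44 up to that node: 2 branches. From isolate_60 up to the same node: 3 branches. Total: 2 + 3 = 5.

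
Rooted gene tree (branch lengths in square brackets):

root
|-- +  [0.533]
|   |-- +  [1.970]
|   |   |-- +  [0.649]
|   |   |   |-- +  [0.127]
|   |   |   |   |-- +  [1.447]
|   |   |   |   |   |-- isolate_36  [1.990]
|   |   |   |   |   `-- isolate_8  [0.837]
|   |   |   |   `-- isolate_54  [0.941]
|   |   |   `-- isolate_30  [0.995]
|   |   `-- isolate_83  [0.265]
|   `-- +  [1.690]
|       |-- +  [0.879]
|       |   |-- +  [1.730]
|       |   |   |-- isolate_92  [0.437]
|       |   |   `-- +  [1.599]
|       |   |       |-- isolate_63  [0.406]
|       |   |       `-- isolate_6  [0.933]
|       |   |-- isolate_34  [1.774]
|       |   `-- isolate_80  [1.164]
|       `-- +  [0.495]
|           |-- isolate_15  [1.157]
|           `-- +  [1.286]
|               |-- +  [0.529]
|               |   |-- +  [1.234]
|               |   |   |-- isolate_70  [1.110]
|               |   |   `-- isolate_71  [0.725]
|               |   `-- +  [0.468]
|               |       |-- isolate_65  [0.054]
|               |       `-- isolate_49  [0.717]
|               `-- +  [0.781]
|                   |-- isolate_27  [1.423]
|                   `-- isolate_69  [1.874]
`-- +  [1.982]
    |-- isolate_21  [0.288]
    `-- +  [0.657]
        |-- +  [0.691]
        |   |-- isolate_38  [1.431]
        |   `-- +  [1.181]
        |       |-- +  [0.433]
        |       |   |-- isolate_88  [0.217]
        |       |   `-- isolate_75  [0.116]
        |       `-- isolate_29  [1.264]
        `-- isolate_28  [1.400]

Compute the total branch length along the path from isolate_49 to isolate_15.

4.157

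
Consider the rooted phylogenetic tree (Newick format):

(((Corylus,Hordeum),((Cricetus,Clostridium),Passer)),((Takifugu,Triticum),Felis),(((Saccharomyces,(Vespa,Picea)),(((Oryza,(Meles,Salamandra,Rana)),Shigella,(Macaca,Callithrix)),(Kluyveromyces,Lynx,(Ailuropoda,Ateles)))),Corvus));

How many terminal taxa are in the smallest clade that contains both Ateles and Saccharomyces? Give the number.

14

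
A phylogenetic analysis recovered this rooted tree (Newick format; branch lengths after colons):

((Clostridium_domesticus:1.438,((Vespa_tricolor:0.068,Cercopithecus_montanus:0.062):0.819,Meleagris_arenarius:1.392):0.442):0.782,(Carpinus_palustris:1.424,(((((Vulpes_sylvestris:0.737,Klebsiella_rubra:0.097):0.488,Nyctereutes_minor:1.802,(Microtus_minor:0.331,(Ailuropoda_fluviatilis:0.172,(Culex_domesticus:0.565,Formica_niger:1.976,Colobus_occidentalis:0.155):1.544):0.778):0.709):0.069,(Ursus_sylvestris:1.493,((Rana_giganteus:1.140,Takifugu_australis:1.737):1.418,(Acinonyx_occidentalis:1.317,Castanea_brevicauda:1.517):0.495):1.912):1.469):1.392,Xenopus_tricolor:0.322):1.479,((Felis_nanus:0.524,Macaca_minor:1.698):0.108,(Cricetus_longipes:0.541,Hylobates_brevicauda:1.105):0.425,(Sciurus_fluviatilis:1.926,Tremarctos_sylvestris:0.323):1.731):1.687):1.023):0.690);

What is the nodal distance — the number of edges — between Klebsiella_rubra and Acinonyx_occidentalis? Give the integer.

The MRCA of Klebsiella_rubra and Acinonyx_occidentalis is the node subtending (((Vulpes_sylvestris,Klebsiella_rubra),Nyctereutes_minor,(Microtus_minor,(Ailuropoda_fluviatilis,(Culex_domesticus,Formica_niger,Colobus_occidentalis)))),(Ursus_sylvestris,((Rana_giganteus,Takifugu_australis),(Acinonyx_occidentalis,Castanea_brevicauda)))).
From Klebsiella_rubra up to that node: 3 branches. From Acinonyx_occidentalis up to the same node: 4 branches. Total: 3 + 4 = 7.

7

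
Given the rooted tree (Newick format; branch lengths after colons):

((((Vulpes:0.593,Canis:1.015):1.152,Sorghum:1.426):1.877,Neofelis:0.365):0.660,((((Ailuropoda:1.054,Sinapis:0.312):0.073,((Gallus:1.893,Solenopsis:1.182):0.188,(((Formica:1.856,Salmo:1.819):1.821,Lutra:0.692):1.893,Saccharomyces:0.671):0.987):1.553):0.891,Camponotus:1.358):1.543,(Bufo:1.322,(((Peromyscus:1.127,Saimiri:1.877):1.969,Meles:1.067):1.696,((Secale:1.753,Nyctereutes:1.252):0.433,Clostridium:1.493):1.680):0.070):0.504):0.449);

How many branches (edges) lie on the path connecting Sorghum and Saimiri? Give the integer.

The MRCA of Sorghum and Saimiri is the root of the tree.
From Sorghum up to that node: 3 branches. From Saimiri up to the same node: 6 branches. Total: 3 + 6 = 9.

9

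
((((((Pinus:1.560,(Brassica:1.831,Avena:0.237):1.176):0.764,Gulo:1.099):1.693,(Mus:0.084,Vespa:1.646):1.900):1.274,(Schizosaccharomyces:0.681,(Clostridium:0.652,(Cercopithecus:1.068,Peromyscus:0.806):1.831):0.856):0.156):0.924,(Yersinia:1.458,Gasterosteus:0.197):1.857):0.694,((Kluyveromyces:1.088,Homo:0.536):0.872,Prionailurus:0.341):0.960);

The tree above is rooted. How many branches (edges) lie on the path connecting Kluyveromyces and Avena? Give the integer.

10

The MRCA of Kluyveromyces and Avena is the root of the tree.
From Kluyveromyces up to that node: 3 branches. From Avena up to the same node: 7 branches. Total: 3 + 7 = 10.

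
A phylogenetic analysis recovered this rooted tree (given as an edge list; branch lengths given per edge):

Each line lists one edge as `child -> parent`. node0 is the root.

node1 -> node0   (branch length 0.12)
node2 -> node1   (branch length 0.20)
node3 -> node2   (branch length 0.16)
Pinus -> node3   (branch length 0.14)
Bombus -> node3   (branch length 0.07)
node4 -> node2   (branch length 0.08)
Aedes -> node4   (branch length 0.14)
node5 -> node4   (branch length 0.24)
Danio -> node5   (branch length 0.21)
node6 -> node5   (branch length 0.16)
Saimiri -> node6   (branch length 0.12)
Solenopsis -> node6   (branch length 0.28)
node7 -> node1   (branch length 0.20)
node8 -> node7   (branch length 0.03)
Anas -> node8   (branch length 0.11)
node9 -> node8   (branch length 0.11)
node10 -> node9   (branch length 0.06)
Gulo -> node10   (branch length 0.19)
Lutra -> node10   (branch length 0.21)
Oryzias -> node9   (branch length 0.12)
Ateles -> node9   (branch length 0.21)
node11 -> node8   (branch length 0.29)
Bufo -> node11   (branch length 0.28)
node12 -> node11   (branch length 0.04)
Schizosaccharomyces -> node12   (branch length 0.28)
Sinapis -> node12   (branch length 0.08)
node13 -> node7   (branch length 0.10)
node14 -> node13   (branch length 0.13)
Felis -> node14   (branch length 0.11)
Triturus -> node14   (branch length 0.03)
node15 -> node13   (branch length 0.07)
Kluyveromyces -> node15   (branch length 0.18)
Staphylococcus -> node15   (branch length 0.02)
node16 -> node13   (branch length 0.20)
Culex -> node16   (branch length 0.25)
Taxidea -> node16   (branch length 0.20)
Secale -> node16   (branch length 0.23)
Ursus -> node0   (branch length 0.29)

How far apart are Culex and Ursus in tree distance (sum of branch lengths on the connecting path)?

1.16

The path runs Culex → … → MRCA → … → Ursus; the MRCA is the root of the tree.
Branch lengths along that path: 0.25 + 0.20 + 0.10 + 0.20 + 0.12 + 0.29 = 1.16.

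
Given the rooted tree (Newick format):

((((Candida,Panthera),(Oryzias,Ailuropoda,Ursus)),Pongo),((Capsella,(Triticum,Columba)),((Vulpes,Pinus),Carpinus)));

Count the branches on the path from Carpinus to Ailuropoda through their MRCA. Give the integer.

7

The MRCA of Carpinus and Ailuropoda is the root of the tree.
From Carpinus up to that node: 3 branches. From Ailuropoda up to the same node: 4 branches. Total: 3 + 4 = 7.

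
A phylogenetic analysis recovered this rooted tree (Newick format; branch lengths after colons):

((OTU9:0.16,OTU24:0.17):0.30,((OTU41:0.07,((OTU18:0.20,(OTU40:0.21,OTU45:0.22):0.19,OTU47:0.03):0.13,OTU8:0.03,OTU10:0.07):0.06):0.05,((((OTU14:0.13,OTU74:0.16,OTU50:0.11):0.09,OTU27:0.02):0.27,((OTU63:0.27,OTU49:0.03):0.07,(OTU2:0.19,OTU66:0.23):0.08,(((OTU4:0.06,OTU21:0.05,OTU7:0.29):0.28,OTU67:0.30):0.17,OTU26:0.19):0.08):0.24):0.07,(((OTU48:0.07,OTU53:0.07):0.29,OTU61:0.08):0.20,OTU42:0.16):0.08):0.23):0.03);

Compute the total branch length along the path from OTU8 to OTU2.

0.95

The path runs OTU8 → … → MRCA → … → OTU2; the MRCA is the node subtending ((OTU41,((OTU18,(OTU40,OTU45),OTU47),OTU8,OTU10)),((((OTU14,OTU74,OTU50),OTU27),((OTU63,OTU49),(OTU2,OTU66),(((OTU4,OTU21,OTU7),OTU67),OTU26))),(((OTU48,OTU53),OTU61),OTU42))).
Branch lengths along that path: 0.03 + 0.06 + 0.05 + 0.23 + 0.07 + 0.24 + 0.08 + 0.19 = 0.95.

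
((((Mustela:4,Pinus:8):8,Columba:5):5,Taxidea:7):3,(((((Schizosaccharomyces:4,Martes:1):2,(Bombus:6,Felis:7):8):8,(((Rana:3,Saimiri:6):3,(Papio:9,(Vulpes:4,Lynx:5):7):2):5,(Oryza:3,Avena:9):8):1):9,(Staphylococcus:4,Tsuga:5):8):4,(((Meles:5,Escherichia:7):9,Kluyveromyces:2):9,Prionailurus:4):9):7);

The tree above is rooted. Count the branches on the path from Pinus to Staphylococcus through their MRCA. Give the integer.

The MRCA of Pinus and Staphylococcus is the root of the tree.
From Pinus up to that node: 4 branches. From Staphylococcus up to the same node: 4 branches. Total: 4 + 4 = 8.

8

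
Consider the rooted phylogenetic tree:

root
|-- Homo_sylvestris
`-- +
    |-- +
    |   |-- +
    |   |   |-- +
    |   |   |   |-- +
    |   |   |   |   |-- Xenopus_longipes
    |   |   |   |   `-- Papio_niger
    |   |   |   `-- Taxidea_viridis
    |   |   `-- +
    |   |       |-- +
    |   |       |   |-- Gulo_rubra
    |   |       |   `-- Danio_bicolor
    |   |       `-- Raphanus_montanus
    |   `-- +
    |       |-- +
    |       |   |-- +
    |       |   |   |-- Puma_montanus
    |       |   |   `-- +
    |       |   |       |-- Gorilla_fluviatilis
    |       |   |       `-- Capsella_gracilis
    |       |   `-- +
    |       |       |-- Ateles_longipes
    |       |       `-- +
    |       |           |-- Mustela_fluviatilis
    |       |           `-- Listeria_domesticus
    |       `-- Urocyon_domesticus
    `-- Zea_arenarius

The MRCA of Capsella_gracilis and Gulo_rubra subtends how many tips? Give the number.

13

The MRCA of Capsella_gracilis and Gulo_rubra is the node subtending ((((Xenopus_longipes,Papio_niger),Taxidea_viridis),((Gulo_rubra,Danio_bicolor),Raphanus_montanus)),(((Puma_montanus,(Gorilla_fluviatilis,Capsella_gracilis)),(Ateles_longipes,(Mustela_fluviatilis,Listeria_domesticus))),Urocyon_domesticus)).
That clade contains 13 terminal taxa: Ateles_longipes, Capsella_gracilis, Danio_bicolor, Gorilla_fluviatilis, Gulo_rubra, Listeria_domesticus, Mustela_fluviatilis, Papio_niger, Puma_montanus, Raphanus_montanus, Taxidea_viridis, Urocyon_domesticus, Xenopus_longipes.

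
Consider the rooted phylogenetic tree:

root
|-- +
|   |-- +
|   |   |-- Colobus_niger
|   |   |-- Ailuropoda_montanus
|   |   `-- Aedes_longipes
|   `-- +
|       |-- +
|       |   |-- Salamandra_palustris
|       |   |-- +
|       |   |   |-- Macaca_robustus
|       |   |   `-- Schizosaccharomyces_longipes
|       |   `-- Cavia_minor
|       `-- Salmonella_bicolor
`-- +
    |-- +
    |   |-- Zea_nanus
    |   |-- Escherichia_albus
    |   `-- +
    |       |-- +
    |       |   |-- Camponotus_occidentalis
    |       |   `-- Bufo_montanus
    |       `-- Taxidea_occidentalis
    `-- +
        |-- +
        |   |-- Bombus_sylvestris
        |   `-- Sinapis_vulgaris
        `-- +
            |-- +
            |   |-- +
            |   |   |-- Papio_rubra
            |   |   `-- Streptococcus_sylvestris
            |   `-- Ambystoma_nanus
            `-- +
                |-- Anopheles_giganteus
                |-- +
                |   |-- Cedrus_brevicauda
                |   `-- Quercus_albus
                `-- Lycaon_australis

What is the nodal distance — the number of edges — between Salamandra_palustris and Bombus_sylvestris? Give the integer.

The MRCA of Salamandra_palustris and Bombus_sylvestris is the root of the tree.
From Salamandra_palustris up to that node: 4 branches. From Bombus_sylvestris up to the same node: 4 branches. Total: 4 + 4 = 8.

8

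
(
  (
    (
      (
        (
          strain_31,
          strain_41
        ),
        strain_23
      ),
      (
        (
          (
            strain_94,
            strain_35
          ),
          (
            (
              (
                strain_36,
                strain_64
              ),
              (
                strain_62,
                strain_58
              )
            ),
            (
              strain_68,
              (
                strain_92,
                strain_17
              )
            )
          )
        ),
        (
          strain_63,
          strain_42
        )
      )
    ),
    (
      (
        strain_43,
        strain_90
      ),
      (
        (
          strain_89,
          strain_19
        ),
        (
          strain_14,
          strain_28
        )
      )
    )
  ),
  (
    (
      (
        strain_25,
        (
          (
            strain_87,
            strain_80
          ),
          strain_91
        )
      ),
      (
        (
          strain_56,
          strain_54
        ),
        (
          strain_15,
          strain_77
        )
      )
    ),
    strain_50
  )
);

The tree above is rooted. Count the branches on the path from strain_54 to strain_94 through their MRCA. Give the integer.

11

The MRCA of strain_54 and strain_94 is the root of the tree.
From strain_54 up to that node: 5 branches. From strain_94 up to the same node: 6 branches. Total: 5 + 6 = 11.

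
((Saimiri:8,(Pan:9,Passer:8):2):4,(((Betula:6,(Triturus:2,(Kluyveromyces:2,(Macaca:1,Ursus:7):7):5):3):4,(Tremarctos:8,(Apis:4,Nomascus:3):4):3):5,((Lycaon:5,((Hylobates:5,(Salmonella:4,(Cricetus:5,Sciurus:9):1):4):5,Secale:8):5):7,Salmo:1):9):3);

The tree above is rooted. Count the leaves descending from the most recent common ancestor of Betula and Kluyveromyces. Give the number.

The MRCA of Betula and Kluyveromyces is the node subtending (Betula,(Triturus,(Kluyveromyces,(Macaca,Ursus)))).
That clade contains 5 terminal taxa: Betula, Kluyveromyces, Macaca, Triturus, Ursus.

5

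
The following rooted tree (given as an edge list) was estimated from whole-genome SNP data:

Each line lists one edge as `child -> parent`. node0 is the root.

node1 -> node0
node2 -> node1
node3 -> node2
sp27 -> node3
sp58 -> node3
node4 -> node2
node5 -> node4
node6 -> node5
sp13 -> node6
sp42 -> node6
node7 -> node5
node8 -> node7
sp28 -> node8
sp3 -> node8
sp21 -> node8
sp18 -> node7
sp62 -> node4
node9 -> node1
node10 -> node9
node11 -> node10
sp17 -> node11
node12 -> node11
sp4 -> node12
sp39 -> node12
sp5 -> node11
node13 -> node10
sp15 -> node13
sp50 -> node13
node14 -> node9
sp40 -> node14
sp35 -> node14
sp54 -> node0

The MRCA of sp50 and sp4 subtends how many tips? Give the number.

6

The MRCA of sp50 and sp4 is the node subtending ((sp17,(sp4,sp39),sp5),(sp15,sp50)).
That clade contains 6 terminal taxa: sp15, sp17, sp39, sp4, sp5, sp50.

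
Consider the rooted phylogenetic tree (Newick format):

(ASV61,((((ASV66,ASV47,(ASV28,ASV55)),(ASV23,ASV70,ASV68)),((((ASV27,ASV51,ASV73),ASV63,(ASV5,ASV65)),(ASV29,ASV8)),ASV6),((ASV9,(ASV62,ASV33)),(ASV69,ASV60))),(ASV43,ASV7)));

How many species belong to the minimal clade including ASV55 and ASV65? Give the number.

The MRCA of ASV55 and ASV65 is the node subtending (((ASV66,ASV47,(ASV28,ASV55)),(ASV23,ASV70,ASV68)),((((ASV27,ASV51,ASV73),ASV63,(ASV5,ASV65)),(ASV29,ASV8)),ASV6),((ASV9,(ASV62,ASV33)),(ASV69,ASV60))).
That clade contains 21 terminal taxa: ASV23, ASV27, ASV28, ASV29, ASV33, ASV47, ASV5, ASV51, ASV55, ASV6, ASV60, ASV62, ASV63, ASV65, ASV66, ASV68, ASV69, ASV70, ASV73, ASV8, ASV9.

21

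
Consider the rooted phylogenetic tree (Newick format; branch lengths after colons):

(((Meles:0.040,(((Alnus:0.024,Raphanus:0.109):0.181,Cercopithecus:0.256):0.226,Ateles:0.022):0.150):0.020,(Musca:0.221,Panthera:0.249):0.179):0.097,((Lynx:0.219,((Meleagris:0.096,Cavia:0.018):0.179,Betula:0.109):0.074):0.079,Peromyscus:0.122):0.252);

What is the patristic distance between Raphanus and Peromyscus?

1.157

The path runs Raphanus → … → MRCA → … → Peromyscus; the MRCA is the root of the tree.
Branch lengths along that path: 0.109 + 0.181 + 0.226 + 0.150 + 0.020 + 0.097 + 0.252 + 0.122 = 1.157.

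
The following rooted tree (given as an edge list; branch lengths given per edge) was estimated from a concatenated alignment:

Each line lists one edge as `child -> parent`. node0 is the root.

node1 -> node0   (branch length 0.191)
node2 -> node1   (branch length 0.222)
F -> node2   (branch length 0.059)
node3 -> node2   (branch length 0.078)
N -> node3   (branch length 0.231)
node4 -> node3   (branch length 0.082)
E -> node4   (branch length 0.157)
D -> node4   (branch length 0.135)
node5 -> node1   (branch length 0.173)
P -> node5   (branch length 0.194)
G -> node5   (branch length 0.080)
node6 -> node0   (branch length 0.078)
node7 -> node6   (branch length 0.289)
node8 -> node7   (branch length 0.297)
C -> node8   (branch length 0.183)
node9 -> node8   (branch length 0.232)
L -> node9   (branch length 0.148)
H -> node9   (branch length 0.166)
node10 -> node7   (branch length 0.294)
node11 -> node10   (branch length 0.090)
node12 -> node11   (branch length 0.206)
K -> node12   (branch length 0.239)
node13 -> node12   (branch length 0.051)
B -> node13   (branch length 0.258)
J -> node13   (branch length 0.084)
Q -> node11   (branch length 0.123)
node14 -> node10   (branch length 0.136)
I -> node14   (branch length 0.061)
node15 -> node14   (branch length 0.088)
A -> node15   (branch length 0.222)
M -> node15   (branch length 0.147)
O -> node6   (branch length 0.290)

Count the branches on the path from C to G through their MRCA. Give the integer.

7

The MRCA of C and G is the root of the tree.
From C up to that node: 4 branches. From G up to the same node: 3 branches. Total: 4 + 3 = 7.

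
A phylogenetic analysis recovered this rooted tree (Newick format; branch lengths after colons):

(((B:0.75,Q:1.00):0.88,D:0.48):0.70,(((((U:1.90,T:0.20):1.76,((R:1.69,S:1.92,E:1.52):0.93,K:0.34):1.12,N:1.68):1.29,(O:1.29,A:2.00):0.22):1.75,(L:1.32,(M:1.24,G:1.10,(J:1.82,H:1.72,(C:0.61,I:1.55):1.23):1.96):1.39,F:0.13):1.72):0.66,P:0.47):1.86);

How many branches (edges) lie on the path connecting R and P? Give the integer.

The MRCA of R and P is the node subtending (((((U,T),((R,S,E),K),N),(O,A)),(L,(M,G,(J,H,(C,I))),F)),P).
From R up to that node: 6 branches. From P up to the same node: 1 branch. Total: 6 + 1 = 7.

7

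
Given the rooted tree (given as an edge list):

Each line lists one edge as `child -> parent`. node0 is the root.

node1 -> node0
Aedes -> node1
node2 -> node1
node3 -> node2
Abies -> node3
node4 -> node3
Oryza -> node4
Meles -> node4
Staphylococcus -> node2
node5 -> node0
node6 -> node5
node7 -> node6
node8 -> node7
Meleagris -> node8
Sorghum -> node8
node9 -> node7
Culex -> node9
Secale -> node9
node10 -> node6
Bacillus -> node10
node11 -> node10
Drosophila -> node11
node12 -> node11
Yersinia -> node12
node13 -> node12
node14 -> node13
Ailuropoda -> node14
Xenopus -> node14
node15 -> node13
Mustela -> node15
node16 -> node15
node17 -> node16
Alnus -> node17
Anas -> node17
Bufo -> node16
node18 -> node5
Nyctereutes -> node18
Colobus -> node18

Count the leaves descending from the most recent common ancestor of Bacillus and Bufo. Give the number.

The MRCA of Bacillus and Bufo is the node subtending (Bacillus,(Drosophila,(Yersinia,((Ailuropoda,Xenopus),(Mustela,((Alnus,Anas),Bufo)))))).
That clade contains 9 terminal taxa: Ailuropoda, Alnus, Anas, Bacillus, Bufo, Drosophila, Mustela, Xenopus, Yersinia.

9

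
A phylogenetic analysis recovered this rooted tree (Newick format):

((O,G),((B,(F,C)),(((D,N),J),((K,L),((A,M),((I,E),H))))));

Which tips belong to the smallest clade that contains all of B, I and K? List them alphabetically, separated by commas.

A, B, C, D, E, F, H, I, J, K, L, M, N

Tracing B: it sits inside (B,(F,C)).
Tracing I: it sits inside (I,E).
Tracing K: it sits inside (K,L).
The smallest clade enclosing all 3 is ((B,(F,C)),(((D,N),J),((K,L),((A,M),((I,E),H))))); the answer is its 13 terminal taxa in alphabetical order.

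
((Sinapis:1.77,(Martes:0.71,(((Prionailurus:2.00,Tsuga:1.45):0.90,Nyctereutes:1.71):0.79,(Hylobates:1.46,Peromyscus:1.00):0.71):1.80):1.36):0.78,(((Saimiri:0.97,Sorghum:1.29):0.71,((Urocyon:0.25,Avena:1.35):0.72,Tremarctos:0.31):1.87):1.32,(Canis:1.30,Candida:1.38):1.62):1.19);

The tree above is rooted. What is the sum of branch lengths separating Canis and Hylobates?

The path runs Canis → … → MRCA → … → Hylobates; the MRCA is the root of the tree.
Branch lengths along that path: 1.30 + 1.62 + 1.19 + 0.78 + 1.36 + 1.80 + 0.71 + 1.46 = 10.22.

10.22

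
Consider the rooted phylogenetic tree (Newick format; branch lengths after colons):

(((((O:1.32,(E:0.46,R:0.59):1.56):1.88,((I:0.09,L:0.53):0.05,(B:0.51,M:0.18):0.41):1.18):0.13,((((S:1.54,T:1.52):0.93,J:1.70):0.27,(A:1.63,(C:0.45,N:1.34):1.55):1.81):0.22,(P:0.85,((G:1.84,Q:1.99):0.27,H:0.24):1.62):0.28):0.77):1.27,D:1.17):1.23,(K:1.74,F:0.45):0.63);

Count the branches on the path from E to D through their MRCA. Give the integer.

The MRCA of E and D is the node subtending ((((O,(E,R)),((I,L),(B,M))),((((S,T),J),(A,(C,N))),(P,((G,Q),H)))),D).
From E up to that node: 5 branches. From D up to the same node: 1 branch. Total: 5 + 1 = 6.

6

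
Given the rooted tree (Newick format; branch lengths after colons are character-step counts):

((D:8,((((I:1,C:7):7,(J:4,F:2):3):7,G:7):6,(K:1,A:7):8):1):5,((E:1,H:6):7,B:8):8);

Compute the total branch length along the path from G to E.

35

The path runs G → … → MRCA → … → E; the MRCA is the root of the tree.
Branch lengths along that path: 7 + 6 + 1 + 5 + 8 + 7 + 1 = 35.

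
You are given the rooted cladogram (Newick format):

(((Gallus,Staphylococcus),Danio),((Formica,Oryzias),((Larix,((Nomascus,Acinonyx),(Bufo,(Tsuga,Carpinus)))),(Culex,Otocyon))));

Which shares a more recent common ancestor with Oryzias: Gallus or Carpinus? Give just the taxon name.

Carpinus

The MRCA of Oryzias and Carpinus subtends ((Formica,Oryzias),((Larix,((Nomascus,Acinonyx),(Bufo,(Tsuga,Carpinus)))),(Culex,Otocyon))) (10 taxa).
The MRCA of Oryzias and Gallus is the root, subtending the entire tree (13 taxa).
The first is nested inside the second, so Oryzias shares a more recent common ancestor with Carpinus.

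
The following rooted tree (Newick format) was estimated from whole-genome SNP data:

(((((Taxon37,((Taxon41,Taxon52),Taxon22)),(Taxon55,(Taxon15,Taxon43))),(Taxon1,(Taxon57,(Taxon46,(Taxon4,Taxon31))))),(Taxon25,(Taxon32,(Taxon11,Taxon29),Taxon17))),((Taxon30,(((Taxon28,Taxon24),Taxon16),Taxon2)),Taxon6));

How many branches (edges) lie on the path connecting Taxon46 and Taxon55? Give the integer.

7

The MRCA of Taxon46 and Taxon55 is the node subtending (((Taxon37,((Taxon41,Taxon52),Taxon22)),(Taxon55,(Taxon15,Taxon43))),(Taxon1,(Taxon57,(Taxon46,(Taxon4,Taxon31))))).
From Taxon46 up to that node: 4 branches. From Taxon55 up to the same node: 3 branches. Total: 4 + 3 = 7.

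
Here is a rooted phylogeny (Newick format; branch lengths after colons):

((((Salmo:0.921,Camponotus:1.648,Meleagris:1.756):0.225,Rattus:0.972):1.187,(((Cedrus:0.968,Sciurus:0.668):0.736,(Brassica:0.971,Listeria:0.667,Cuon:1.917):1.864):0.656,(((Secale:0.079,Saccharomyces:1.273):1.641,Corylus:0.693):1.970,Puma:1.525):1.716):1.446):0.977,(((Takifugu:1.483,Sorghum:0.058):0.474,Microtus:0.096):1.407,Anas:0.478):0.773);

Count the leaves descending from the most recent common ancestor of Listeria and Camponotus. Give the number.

The MRCA of Listeria and Camponotus is the node subtending (((Salmo,Camponotus,Meleagris),Rattus),(((Cedrus,Sciurus),(Brassica,Listeria,Cuon)),(((Secale,Saccharomyces),Corylus),Puma))).
That clade contains 13 terminal taxa: Brassica, Camponotus, Cedrus, Corylus, Cuon, Listeria, Meleagris, Puma, Rattus, Saccharomyces, Salmo, Sciurus, Secale.

13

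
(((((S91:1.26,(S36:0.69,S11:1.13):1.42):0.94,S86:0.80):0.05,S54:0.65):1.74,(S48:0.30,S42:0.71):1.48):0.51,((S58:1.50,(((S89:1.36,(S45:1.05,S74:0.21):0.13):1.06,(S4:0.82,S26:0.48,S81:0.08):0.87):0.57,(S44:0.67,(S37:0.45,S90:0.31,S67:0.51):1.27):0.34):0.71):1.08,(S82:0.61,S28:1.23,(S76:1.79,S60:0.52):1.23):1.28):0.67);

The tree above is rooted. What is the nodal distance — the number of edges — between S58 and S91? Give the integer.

8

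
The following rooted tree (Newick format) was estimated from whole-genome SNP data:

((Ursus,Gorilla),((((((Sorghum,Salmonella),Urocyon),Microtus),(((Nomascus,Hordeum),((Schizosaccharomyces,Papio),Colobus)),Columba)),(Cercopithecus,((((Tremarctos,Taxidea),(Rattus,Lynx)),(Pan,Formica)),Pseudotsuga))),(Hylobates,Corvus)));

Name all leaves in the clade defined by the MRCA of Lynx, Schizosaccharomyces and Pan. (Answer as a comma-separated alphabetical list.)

Tracing Lynx: it sits inside (Rattus,Lynx).
Tracing Schizosaccharomyces: it sits inside (Schizosaccharomyces,Papio).
Tracing Pan: it sits inside (Pan,Formica).
The smallest clade enclosing all 3 is (((((Sorghum,Salmonella),Urocyon),Microtus),(((Nomascus,Hordeum),((Schizosaccharomyces,Papio),Colobus)),Columba)),(Cercopithecus,((((Tremarctos,Taxidea),(Rattus,Lynx)),(Pan,Formica)),Pseudotsuga))); the answer is its 18 terminal taxa in alphabetical order.

Cercopithecus, Colobus, Columba, Formica, Hordeum, Lynx, Microtus, Nomascus, Pan, Papio, Pseudotsuga, Rattus, Salmonella, Schizosaccharomyces, Sorghum, Taxidea, Tremarctos, Urocyon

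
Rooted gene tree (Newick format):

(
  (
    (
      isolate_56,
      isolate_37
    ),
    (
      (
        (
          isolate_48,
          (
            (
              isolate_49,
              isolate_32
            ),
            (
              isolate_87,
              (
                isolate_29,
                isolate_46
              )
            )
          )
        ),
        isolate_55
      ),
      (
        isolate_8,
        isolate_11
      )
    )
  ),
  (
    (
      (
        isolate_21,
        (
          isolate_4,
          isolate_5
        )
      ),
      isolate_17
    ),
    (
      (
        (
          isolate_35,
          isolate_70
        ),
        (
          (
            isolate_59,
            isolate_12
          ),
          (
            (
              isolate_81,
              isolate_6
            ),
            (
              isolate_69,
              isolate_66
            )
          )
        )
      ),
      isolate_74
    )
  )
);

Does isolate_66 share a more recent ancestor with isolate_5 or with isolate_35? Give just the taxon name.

isolate_35

The MRCA of isolate_66 and isolate_35 subtends ((isolate_35,isolate_70),((isolate_59,isolate_12),((isolate_81,isolate_6),(isolate_69,isolate_66)))) (8 taxa).
The MRCA of isolate_66 and isolate_5 subtends (((isolate_21,(isolate_4,isolate_5)),isolate_17),(((isolate_35,isolate_70),((isolate_59,isolate_12),((isolate_81,isolate_6),(isolate_69,isolate_66)))),isolate_74)) (13 taxa).
The first is nested inside the second, so isolate_66 shares a more recent common ancestor with isolate_35.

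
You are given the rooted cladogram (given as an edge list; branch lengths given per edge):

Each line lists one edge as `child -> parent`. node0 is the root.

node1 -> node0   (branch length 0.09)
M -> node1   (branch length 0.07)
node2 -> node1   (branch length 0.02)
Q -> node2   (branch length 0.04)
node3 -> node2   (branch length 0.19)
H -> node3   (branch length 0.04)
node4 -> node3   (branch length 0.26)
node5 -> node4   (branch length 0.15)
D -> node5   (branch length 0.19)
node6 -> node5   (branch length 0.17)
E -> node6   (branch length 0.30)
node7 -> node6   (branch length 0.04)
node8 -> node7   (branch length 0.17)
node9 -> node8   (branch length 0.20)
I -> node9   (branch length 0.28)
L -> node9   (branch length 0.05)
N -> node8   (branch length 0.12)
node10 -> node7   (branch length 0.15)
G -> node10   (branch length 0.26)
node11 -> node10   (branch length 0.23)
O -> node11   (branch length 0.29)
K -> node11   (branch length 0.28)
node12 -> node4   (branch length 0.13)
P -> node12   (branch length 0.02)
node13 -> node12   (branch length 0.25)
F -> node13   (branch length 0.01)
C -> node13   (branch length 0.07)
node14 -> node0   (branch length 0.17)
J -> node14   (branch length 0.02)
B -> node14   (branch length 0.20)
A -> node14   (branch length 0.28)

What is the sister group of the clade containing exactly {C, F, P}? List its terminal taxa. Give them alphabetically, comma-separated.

D, E, G, I, K, L, N, O

The clade containing exactly {C, F, P} attaches to the tree at the node subtending ((D,(E,(((I,L),N),(G,(O,K))))),(P,(F,C))).
The other lineage descending from that same node — the sister group — is (D,(E,(((I,L),N),(G,(O,K))))); its 8 tips in alphabetical order are the answer.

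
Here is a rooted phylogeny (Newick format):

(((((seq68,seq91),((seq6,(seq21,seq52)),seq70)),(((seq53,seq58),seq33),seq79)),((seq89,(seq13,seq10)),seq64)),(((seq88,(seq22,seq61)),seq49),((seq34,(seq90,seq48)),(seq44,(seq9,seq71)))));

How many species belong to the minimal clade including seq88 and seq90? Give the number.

The MRCA of seq88 and seq90 is the node subtending (((seq88,(seq22,seq61)),seq49),((seq34,(seq90,seq48)),(seq44,(seq9,seq71)))).
That clade contains 10 terminal taxa: seq22, seq34, seq44, seq48, seq49, seq61, seq71, seq88, seq9, seq90.

10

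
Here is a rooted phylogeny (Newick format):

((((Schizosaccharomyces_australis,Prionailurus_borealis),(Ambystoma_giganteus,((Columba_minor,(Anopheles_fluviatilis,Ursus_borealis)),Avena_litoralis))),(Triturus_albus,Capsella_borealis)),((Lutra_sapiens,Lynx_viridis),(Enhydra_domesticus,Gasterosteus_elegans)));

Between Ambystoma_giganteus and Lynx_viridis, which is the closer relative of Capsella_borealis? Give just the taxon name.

Ambystoma_giganteus

The MRCA of Capsella_borealis and Ambystoma_giganteus subtends (((Schizosaccharomyces_australis,Prionailurus_borealis),(Ambystoma_giganteus,((Columba_minor,(Anopheles_fluviatilis,Ursus_borealis)),Avena_litoralis))),(Triturus_albus,Capsella_borealis)) (9 taxa).
The MRCA of Capsella_borealis and Lynx_viridis is the root, subtending the entire tree (13 taxa).
The first is nested inside the second, so Capsella_borealis shares a more recent common ancestor with Ambystoma_giganteus.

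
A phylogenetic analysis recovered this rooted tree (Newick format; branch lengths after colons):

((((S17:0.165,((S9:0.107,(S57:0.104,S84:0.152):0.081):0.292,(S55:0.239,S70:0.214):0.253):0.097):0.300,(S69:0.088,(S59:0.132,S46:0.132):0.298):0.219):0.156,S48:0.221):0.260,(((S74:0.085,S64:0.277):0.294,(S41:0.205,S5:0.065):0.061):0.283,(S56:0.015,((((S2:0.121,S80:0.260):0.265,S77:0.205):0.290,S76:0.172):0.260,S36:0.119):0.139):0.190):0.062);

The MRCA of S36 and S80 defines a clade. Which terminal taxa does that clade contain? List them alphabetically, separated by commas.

Tracing S36: it sits inside ((((S2,S80),S77),S76),S36).
Tracing S80: it sits inside (S2,S80).
The smallest clade enclosing both is ((((S2,S80),S77),S76),S36); the answer is its 5 terminal taxa in alphabetical order.

S2, S36, S76, S77, S80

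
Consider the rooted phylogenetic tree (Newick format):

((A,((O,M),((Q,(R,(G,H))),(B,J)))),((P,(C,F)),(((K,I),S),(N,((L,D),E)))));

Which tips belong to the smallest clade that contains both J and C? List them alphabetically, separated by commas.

A, B, C, D, E, F, G, H, I, J, K, L, M, N, O, P, Q, R, S

Tracing J: it sits inside (B,J).
Tracing C: it sits inside (C,F).
The smallest clade enclosing both is the whole tree (their MRCA is the root), so the answer is all 19 tips in alphabetical order.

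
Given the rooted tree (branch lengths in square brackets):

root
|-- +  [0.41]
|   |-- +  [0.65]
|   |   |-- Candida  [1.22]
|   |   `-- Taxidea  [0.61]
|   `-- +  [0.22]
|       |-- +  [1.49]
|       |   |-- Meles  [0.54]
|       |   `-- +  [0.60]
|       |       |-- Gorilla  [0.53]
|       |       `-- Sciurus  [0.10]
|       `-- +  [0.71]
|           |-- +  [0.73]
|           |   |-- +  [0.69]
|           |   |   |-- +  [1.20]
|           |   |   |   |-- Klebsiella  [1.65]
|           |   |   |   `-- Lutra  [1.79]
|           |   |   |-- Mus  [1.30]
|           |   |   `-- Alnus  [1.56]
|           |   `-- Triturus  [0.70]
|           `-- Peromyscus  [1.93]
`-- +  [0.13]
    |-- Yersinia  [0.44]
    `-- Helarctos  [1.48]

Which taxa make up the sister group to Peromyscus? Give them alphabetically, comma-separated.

Alnus, Klebsiella, Lutra, Mus, Triturus

Peromyscus attaches to the tree at the node subtending ((((Klebsiella,Lutra),Mus,Alnus),Triturus),Peromyscus).
The other lineage descending from that same node — the sister group — is (((Klebsiella,Lutra),Mus,Alnus),Triturus); its 5 tips in alphabetical order are the answer.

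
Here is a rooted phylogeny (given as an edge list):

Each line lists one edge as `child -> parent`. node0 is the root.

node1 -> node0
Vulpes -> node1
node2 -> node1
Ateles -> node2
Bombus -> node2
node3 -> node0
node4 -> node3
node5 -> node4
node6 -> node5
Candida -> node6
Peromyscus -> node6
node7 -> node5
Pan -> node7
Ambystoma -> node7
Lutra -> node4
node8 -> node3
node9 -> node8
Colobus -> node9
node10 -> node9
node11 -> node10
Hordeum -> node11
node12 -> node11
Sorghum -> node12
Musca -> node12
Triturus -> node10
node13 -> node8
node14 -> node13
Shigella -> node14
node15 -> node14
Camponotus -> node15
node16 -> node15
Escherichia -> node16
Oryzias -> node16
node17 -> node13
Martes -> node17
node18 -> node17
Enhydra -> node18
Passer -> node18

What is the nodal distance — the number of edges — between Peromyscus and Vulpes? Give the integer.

7

The MRCA of Peromyscus and Vulpes is the root of the tree.
From Peromyscus up to that node: 5 branches. From Vulpes up to the same node: 2 branches. Total: 5 + 2 = 7.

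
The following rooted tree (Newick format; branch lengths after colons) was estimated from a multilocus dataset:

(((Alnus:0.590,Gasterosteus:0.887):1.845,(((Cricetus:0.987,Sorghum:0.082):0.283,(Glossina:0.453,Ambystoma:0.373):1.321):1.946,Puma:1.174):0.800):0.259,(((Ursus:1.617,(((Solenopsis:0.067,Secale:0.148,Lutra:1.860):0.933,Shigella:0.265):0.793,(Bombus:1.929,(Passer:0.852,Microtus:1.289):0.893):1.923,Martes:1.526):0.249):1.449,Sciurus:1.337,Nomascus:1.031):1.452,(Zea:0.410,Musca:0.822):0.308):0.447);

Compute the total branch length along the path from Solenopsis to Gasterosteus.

The path runs Solenopsis → … → MRCA → … → Gasterosteus; the MRCA is the root of the tree.
Branch lengths along that path: 0.067 + 0.933 + 0.793 + 0.249 + 1.449 + 1.452 + 0.447 + 0.259 + 1.845 + 0.887 = 8.381.

8.381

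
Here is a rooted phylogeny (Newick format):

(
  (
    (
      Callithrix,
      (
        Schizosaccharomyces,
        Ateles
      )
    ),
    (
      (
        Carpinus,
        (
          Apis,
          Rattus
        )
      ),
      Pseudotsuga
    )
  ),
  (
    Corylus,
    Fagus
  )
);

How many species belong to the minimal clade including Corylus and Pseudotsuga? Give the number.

The MRCA of Corylus and Pseudotsuga is the root, so the clade is the entire tree.
That clade contains 9 terminal taxa: Apis, Ateles, Callithrix, Carpinus, Corylus, Fagus, Pseudotsuga, Rattus, Schizosaccharomyces.

9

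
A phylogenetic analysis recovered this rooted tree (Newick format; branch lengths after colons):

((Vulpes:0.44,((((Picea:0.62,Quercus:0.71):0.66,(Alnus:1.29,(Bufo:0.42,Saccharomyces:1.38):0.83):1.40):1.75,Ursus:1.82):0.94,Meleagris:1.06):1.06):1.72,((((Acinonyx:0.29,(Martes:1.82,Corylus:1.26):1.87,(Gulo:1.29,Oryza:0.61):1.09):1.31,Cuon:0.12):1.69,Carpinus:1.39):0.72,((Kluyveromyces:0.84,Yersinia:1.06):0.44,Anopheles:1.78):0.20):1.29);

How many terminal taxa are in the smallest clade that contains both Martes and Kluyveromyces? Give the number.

10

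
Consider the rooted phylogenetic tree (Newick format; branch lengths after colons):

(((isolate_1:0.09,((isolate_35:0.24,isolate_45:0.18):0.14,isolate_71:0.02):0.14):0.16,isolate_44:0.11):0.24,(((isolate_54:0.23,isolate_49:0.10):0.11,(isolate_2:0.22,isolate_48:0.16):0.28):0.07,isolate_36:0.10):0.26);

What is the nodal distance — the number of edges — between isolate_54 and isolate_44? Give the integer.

The MRCA of isolate_54 and isolate_44 is the root of the tree.
From isolate_54 up to that node: 4 branches. From isolate_44 up to the same node: 2 branches. Total: 4 + 2 = 6.

6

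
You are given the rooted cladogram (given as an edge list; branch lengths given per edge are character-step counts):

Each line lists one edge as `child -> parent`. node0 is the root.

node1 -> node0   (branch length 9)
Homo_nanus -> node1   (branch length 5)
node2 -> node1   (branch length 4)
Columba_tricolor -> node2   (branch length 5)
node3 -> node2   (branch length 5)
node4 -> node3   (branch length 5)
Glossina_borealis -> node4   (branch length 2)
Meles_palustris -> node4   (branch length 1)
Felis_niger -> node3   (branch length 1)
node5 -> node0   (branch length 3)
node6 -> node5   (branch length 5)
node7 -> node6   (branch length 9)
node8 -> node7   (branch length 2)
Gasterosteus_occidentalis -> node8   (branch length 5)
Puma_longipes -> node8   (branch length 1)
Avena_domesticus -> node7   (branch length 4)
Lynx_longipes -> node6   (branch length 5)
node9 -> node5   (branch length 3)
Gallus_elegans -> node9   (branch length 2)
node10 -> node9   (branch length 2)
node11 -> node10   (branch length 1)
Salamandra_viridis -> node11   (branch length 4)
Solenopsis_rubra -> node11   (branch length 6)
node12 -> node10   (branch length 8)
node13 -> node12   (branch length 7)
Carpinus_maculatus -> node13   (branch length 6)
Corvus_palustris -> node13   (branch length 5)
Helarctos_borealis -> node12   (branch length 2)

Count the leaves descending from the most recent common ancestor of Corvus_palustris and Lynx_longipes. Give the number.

10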